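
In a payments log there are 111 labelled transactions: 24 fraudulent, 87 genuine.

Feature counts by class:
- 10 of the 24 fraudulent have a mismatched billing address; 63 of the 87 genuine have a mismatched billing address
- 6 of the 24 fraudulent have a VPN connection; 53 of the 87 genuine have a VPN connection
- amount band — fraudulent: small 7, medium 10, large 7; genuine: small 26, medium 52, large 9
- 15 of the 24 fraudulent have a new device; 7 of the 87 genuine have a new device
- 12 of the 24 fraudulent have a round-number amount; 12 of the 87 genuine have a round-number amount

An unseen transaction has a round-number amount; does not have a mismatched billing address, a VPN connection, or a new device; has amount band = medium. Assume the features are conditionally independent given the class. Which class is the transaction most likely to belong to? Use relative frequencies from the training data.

fraudulent

fraudulent: (24/111) × (14/24) × (18/24) × (10/24) × (9/24) × (12/24) ≈ 0.0073902
genuine: (87/111) × (24/87) × (34/87) × (52/87) × (80/87) × (12/87) ≈ 0.00640567
Highest score → fraudulent.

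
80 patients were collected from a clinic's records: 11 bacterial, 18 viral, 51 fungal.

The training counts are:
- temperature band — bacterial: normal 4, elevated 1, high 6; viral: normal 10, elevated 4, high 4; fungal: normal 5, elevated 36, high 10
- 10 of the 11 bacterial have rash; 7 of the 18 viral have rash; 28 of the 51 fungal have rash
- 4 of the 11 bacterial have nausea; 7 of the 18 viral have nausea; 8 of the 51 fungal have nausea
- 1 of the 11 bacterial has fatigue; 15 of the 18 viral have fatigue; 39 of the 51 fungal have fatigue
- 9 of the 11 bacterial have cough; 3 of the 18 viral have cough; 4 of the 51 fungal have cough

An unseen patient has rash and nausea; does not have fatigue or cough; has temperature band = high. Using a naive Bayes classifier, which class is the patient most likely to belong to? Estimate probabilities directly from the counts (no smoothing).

bacterial: (11/80) × (6/11) × (10/11) × (4/11) × (10/11) × (2/11) ≈ 0.00409808
viral: (18/80) × (4/18) × (7/18) × (7/18) × (3/18) × (15/18) ≈ 0.00105024
fungal: (51/80) × (10/51) × (28/51) × (8/51) × (12/51) × (47/51) ≈ 0.0023343
Highest score → bacterial.

bacterial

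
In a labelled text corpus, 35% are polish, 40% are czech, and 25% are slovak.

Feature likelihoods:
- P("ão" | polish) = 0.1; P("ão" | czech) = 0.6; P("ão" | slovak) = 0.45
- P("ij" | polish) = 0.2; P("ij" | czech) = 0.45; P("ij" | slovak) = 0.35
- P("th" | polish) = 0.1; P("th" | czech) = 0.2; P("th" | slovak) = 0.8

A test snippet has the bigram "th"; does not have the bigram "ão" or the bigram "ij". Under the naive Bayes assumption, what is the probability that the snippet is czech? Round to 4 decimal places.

0.1540

polish: 0.35 × (1−0.1) × (1−0.2) × 0.1 = 0.0252
czech: 0.4 × (1−0.6) × (1−0.45) × 0.2 = 0.0176
slovak: 0.25 × (1−0.45) × (1−0.35) × 0.8 = 0.0715
P(czech | x) = 0.0176 / 0.1143 ≈ 0.1540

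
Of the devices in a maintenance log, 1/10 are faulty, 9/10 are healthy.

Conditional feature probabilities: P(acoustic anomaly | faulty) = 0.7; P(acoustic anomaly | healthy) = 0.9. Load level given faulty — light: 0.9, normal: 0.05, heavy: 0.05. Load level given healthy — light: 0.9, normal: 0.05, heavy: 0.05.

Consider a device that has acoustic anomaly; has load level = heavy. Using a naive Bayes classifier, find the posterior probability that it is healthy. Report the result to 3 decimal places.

faulty: 0.1 × 0.7 × 0.05 = 0.0035
healthy: 0.9 × 0.9 × 0.05 = 0.0405
P(healthy | x) = 0.0405 / 0.044 ≈ 0.920

0.920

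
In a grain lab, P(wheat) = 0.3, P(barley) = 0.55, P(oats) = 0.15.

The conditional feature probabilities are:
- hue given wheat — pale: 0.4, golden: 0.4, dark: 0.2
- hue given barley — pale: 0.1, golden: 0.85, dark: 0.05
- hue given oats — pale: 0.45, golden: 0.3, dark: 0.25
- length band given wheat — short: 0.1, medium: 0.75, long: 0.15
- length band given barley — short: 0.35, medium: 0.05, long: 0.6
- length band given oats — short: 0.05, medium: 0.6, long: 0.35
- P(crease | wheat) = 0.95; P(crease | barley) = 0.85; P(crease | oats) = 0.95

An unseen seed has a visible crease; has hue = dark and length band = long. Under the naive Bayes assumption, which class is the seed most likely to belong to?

wheat: 0.3 × 0.2 × 0.15 × 0.95 = 0.00855
barley: 0.55 × 0.05 × 0.6 × 0.85 = 0.014025
oats: 0.15 × 0.25 × 0.35 × 0.95 = 0.01246875
Highest score → barley.

barley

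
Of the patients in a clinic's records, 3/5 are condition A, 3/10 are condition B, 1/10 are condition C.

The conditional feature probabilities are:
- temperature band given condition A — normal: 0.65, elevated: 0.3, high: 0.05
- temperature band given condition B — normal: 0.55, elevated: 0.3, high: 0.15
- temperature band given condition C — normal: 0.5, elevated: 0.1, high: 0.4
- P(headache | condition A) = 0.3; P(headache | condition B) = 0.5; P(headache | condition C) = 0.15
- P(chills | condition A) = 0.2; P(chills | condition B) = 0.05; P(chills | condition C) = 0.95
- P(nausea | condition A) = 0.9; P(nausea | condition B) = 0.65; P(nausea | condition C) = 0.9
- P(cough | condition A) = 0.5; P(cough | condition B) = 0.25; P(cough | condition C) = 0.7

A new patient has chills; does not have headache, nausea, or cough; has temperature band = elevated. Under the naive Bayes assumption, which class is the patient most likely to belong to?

condition A: 0.6 × 0.3 × (1−0.3) × 0.2 × (1−0.9) × (1−0.5) = 0.00126
condition B: 0.3 × 0.3 × (1−0.5) × 0.05 × (1−0.65) × (1−0.25) = 0.000590625
condition C: 0.1 × 0.1 × (1−0.15) × 0.95 × (1−0.9) × (1−0.7) = 0.00024225
Highest score → condition A.

condition A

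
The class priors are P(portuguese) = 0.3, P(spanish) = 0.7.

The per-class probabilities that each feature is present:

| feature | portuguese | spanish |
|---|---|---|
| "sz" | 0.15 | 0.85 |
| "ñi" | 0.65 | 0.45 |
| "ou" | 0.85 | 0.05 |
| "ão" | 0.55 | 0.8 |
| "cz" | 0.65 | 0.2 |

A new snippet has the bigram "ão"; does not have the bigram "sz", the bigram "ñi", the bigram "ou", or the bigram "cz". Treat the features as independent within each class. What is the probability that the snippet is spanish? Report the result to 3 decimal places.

portuguese: 0.3 × (1−0.15) × (1−0.65) × (1−0.85) × 0.55 × (1−0.65) = 0.00257709375
spanish: 0.7 × (1−0.85) × (1−0.45) × (1−0.05) × 0.8 × (1−0.2) = 0.035112
P(spanish | x) = 0.035112 / 0.03768909375 ≈ 0.932

0.932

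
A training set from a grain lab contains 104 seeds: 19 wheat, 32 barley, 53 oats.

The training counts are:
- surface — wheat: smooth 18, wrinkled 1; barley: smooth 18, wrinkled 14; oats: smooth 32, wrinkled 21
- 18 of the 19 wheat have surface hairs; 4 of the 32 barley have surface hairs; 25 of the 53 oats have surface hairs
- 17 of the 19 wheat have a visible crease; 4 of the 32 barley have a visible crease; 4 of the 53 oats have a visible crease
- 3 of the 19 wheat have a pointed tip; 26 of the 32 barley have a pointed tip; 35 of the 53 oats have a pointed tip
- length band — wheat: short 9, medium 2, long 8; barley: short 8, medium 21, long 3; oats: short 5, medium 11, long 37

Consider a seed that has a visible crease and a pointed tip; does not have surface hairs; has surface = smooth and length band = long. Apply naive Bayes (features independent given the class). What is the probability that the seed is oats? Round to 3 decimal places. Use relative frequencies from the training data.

wheat: (19/104) × (18/19) × (1/19) × (17/19) × (3/19) × (8/19) ≈ 0.000541857
barley: (32/104) × (18/32) × (28/32) × (4/32) × (26/32) × (3/32) = 0.00144195556640625
oats: (53/104) × (32/53) × (28/53) × (4/53) × (35/53) × (37/53) ≈ 0.00565589
P(oats | x) = 0.00565589 / 0.00763970256640625 ≈ 0.740

0.740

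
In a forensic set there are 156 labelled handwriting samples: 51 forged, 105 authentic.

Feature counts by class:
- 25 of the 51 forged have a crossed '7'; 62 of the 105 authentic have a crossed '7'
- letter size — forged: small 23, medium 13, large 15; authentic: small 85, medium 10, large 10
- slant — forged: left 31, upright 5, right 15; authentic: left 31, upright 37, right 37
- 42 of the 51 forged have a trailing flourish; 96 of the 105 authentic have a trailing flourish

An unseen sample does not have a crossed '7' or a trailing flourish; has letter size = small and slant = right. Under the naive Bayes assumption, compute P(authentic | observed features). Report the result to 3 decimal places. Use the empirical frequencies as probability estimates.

forged: (51/156) × (26/51) × (23/51) × (15/51) × (9/51) ≈ 0.00390121
authentic: (105/156) × (43/105) × (85/105) × (37/105) × (9/105) ≈ 0.00673968
P(authentic | x) = 0.00673968 / 0.01064089 ≈ 0.633

0.633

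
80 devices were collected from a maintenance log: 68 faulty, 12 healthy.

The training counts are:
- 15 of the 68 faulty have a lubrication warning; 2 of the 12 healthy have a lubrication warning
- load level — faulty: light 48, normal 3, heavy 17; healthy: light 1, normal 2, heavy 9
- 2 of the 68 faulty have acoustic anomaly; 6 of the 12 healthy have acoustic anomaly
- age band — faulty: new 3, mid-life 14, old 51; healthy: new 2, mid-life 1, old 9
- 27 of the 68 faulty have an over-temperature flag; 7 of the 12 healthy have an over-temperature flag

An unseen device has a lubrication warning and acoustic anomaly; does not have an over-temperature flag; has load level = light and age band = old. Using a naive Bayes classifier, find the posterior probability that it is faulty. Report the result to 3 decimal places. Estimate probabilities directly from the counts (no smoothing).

faulty: (68/80) × (15/68) × (48/68) × (2/68) × (51/68) × (41/68) ≈ 0.00176032
healthy: (12/80) × (2/12) × (1/12) × (6/12) × (9/12) × (5/12) ≈ 0.000325521
P(faulty | x) = 0.00176032 / 0.002085841 ≈ 0.844

0.844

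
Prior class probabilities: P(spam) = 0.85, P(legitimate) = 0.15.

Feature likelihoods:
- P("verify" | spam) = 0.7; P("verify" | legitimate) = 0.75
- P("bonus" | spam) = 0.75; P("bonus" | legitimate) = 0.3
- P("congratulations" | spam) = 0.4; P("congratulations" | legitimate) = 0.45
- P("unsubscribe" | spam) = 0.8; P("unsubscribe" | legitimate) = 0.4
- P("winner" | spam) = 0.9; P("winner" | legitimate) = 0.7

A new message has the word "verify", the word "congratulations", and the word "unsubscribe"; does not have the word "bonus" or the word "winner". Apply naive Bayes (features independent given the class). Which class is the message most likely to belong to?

spam

spam: 0.85 × 0.7 × (1−0.75) × 0.4 × 0.8 × (1−0.9) = 0.00476
legitimate: 0.15 × 0.75 × (1−0.3) × 0.45 × 0.4 × (1−0.7) = 0.0042525
Highest score → spam.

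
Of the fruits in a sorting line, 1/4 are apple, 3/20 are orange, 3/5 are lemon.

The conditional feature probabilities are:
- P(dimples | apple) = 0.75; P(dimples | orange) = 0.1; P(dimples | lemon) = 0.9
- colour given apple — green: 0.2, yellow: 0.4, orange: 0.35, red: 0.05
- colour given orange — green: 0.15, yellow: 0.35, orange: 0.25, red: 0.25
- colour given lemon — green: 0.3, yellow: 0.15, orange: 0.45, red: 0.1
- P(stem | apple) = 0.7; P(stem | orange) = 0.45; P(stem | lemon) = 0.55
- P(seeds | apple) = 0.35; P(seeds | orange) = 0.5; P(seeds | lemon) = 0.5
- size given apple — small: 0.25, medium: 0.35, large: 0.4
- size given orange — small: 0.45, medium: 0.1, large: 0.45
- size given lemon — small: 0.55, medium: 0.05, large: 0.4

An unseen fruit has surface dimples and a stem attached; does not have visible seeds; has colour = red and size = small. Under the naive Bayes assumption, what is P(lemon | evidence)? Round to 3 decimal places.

0.850

apple: 0.25 × 0.75 × 0.05 × 0.7 × (1−0.35) × 0.25 = 0.00106640625
orange: 0.15 × 0.1 × 0.25 × 0.45 × (1−0.5) × 0.45 = 0.0003796875
lemon: 0.6 × 0.9 × 0.1 × 0.55 × (1−0.5) × 0.55 = 0.0081675
P(lemon | x) = 0.0081675 / 0.00961359375 ≈ 0.850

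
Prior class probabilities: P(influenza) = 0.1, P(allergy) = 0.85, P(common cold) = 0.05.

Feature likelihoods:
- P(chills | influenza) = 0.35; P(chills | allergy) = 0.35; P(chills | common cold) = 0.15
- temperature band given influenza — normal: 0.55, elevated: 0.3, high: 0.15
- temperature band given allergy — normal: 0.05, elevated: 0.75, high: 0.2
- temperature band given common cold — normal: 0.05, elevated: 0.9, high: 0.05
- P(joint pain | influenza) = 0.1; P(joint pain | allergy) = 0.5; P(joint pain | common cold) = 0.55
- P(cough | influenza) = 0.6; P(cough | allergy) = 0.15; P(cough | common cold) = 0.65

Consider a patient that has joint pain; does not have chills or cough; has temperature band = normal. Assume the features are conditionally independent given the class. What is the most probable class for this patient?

influenza: 0.1 × (1−0.35) × 0.55 × 0.1 × (1−0.6) = 0.00143
allergy: 0.85 × (1−0.35) × 0.05 × 0.5 × (1−0.15) = 0.011740625
common cold: 0.05 × (1−0.15) × 0.05 × 0.55 × (1−0.65) = 0.0004090625
Highest score → allergy.

allergy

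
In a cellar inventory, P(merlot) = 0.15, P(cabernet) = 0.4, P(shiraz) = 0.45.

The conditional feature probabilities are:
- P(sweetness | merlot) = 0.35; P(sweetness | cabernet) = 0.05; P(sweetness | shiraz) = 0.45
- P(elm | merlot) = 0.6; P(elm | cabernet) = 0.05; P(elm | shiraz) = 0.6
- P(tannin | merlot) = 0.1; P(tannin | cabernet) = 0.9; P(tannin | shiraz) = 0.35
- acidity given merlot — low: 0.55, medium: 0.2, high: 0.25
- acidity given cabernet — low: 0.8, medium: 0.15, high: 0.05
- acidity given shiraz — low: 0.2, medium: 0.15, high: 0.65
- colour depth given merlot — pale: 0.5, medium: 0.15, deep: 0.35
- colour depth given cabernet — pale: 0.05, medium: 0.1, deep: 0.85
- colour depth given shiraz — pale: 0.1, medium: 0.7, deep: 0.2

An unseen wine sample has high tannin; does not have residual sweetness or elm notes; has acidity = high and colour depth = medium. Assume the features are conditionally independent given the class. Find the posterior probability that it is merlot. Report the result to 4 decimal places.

merlot: 0.15 × (1−0.35) × (1−0.6) × 0.1 × 0.25 × 0.15 = 0.00014625
cabernet: 0.4 × (1−0.05) × (1−0.05) × 0.9 × 0.05 × 0.1 = 0.0016245
shiraz: 0.45 × (1−0.45) × (1−0.6) × 0.35 × 0.65 × 0.7 = 0.01576575
P(merlot | x) = 0.00014625 / 0.0175365 ≈ 0.0083

0.0083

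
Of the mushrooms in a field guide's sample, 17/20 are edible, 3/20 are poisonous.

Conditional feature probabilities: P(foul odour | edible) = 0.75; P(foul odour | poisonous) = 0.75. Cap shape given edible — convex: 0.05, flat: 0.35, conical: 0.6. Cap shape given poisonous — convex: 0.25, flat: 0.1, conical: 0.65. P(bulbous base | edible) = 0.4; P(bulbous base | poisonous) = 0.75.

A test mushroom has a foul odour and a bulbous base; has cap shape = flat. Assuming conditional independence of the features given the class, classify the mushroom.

edible: 0.85 × 0.75 × 0.35 × 0.4 = 0.08925
poisonous: 0.15 × 0.75 × 0.1 × 0.75 = 0.0084375
Highest score → edible.

edible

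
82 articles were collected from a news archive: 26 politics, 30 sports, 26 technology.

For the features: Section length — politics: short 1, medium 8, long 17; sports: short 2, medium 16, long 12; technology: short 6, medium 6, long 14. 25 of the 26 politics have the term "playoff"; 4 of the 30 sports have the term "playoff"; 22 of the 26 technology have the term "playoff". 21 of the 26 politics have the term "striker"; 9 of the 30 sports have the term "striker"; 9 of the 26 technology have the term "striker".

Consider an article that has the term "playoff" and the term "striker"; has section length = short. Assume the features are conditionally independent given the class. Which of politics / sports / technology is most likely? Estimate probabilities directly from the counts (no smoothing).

politics: (26/82) × (1/26) × (25/26) × (21/26) ≈ 0.00947106
sports: (30/82) × (2/30) × (4/30) × (9/30) ≈ 0.00097561
technology: (26/82) × (6/26) × (22/26) × (9/26) ≈ 0.0214317
Highest score → technology.

technology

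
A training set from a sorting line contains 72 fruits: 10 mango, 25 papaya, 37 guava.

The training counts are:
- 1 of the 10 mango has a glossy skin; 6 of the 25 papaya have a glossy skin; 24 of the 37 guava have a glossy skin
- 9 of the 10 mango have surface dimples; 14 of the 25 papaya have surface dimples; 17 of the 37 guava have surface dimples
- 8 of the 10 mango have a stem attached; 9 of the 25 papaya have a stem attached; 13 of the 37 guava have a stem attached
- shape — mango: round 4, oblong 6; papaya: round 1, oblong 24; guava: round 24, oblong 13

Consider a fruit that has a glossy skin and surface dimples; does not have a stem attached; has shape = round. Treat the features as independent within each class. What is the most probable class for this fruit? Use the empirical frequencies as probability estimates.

mango: (10/72) × (1/10) × (9/10) × (2/10) × (4/10) = 0.001
papaya: (25/72) × (6/25) × (14/25) × (16/25) × (1/25) ≈ 0.00119467
guava: (37/72) × (24/37) × (17/37) × (24/37) × (24/37) ≈ 0.0644384
Highest score → guava.

guava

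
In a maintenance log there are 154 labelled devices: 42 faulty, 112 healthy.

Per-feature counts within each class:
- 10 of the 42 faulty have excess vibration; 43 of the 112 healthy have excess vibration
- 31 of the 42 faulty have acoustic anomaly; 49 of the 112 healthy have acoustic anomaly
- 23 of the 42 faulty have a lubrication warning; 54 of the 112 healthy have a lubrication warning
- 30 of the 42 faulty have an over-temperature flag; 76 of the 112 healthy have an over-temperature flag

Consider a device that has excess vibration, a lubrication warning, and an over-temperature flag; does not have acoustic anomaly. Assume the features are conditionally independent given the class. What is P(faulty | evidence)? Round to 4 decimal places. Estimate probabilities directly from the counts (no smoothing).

faulty: (42/154) × (10/42) × (11/42) × (23/42) × (30/42) ≈ 0.00665232
healthy: (112/154) × (43/112) × (63/112) × (54/112) × (76/112) ≈ 0.0513856
P(faulty | x) = 0.00665232 / 0.05803792 ≈ 0.1146

0.1146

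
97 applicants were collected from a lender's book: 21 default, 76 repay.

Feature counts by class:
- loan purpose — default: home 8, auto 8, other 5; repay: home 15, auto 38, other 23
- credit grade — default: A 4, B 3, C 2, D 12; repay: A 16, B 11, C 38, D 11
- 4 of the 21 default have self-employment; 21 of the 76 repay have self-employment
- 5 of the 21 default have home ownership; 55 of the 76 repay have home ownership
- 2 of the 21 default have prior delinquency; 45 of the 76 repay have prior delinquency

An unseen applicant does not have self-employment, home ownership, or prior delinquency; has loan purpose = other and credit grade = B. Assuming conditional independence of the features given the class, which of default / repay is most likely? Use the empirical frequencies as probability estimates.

default

default: (21/97) × (5/21) × (3/21) × (17/21) × (16/21) × (19/21) ≈ 0.00410927
repay: (76/97) × (23/76) × (11/76) × (55/76) × (21/76) × (31/76) ≈ 0.00279923
Highest score → default.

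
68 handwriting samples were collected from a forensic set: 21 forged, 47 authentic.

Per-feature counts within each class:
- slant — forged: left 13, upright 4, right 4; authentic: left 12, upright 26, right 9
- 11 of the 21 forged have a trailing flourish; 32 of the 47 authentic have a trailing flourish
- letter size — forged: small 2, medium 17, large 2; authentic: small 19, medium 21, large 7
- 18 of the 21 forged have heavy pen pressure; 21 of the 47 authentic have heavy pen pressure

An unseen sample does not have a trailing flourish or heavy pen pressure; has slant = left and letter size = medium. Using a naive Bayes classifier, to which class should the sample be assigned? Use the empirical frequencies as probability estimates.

authentic

forged: (21/68) × (13/21) × (10/21) × (17/21) × (3/21) ≈ 0.010528
authentic: (47/68) × (12/47) × (15/47) × (21/47) × (26/47) ≈ 0.0139208
Highest score → authentic.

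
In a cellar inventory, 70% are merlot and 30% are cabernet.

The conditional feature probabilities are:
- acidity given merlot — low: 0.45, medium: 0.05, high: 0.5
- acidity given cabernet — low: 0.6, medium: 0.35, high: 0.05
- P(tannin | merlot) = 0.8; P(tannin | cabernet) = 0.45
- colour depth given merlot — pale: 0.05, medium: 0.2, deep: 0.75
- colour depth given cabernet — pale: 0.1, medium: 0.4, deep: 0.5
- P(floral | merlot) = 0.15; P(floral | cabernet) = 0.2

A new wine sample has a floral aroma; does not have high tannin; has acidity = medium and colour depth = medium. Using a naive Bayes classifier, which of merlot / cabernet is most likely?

cabernet

merlot: 0.7 × 0.05 × (1−0.8) × 0.2 × 0.15 = 0.00021
cabernet: 0.3 × 0.35 × (1−0.45) × 0.4 × 0.2 = 0.00462
Highest score → cabernet.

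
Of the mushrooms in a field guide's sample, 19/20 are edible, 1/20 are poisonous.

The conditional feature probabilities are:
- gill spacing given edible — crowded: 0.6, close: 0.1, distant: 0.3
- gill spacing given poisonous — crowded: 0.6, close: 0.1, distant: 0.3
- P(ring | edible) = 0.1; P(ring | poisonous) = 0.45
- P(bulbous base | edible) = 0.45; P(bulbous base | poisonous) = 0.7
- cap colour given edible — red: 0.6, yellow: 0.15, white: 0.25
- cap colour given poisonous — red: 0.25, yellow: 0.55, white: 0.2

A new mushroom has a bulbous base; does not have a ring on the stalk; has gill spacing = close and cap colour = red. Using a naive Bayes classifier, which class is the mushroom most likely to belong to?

edible: 0.95 × 0.1 × (1−0.1) × 0.45 × 0.6 = 0.023085
poisonous: 0.05 × 0.1 × (1−0.45) × 0.7 × 0.25 = 0.00048125
Highest score → edible.

edible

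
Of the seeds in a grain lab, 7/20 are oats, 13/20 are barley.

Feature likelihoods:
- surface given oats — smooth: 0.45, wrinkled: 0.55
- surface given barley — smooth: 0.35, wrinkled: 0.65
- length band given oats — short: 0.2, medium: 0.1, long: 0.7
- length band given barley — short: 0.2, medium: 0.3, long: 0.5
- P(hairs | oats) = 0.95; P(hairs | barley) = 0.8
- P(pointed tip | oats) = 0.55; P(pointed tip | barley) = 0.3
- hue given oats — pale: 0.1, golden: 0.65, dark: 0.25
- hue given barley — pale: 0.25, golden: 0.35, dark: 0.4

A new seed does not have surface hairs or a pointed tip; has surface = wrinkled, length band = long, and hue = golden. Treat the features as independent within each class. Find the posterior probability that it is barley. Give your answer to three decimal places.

oats: 0.35 × 0.55 × 0.7 × (1−0.95) × (1−0.55) × 0.65 = 0.00197071875
barley: 0.65 × 0.65 × 0.5 × (1−0.8) × (1−0.3) × 0.35 = 0.01035125
P(barley | x) = 0.01035125 / 0.01232196875 ≈ 0.840

0.840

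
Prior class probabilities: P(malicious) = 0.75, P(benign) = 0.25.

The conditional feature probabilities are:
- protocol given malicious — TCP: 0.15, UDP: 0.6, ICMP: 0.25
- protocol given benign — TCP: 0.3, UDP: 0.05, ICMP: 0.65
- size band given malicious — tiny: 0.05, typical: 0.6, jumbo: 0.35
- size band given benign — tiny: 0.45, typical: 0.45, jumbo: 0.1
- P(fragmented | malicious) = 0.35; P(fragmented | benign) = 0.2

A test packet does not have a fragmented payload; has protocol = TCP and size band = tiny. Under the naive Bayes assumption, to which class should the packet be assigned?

malicious: 0.75 × 0.15 × 0.05 × (1−0.35) = 0.00365625
benign: 0.25 × 0.3 × 0.45 × (1−0.2) = 0.027
Highest score → benign.

benign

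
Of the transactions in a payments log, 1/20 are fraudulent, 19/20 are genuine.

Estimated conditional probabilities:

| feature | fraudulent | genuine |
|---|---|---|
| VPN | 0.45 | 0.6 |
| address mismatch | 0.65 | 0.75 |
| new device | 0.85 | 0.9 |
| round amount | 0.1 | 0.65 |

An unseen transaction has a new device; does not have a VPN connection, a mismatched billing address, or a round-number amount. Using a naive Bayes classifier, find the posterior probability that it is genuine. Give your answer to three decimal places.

fraudulent: 0.05 × (1−0.45) × (1−0.65) × 0.85 × (1−0.1) = 0.007363125
genuine: 0.95 × (1−0.6) × (1−0.75) × 0.9 × (1−0.65) = 0.029925
P(genuine | x) = 0.029925 / 0.037288125 ≈ 0.803

0.803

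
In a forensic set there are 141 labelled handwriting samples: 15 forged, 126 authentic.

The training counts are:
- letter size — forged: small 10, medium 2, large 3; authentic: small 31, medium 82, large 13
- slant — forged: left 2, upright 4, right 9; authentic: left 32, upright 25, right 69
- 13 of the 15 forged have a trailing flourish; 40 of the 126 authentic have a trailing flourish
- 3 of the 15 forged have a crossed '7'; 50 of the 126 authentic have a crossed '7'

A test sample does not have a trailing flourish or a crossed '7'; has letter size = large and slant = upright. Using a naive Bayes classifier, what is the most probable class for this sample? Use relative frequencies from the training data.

authentic

forged: (15/141) × (3/15) × (4/15) × (2/15) × (12/15) ≈ 0.000605201
authentic: (126/141) × (13/126) × (25/126) × (86/126) × (76/126) ≈ 0.00753121
Highest score → authentic.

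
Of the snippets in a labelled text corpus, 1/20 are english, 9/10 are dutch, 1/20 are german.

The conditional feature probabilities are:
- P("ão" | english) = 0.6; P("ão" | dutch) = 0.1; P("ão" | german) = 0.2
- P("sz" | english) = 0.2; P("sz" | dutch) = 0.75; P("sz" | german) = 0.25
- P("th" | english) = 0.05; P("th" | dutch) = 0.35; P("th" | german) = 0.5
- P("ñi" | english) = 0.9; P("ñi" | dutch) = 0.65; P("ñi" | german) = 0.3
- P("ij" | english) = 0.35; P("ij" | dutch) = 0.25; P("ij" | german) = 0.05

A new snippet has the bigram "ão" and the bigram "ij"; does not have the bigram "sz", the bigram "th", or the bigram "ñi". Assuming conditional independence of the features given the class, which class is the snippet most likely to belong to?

english: 0.05 × 0.6 × (1−0.2) × (1−0.05) × (1−0.9) × 0.35 = 0.000798
dutch: 0.9 × 0.1 × (1−0.75) × (1−0.35) × (1−0.65) × 0.25 = 0.0012796875
german: 0.05 × 0.2 × (1−0.25) × (1−0.5) × (1−0.3) × 0.05 = 0.00013125
Highest score → dutch.

dutch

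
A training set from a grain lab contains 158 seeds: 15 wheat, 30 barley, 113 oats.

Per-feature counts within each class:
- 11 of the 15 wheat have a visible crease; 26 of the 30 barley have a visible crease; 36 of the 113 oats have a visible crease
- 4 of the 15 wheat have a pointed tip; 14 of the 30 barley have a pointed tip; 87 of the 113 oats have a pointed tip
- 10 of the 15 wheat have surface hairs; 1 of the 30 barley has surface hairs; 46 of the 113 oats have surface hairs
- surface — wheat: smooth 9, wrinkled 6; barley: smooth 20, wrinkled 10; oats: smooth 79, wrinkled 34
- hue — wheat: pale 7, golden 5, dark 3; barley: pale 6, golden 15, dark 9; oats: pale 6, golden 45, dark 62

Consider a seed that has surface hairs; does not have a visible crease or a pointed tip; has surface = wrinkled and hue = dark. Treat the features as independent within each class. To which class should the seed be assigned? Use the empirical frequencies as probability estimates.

oats

wheat: (15/158) × (4/15) × (11/15) × (10/15) × (6/15) × (3/15) ≈ 0.000990155
barley: (30/158) × (4/30) × (16/30) × (1/30) × (10/30) × (9/30) ≈ 0.000045007
oats: (113/158) × (77/113) × (26/113) × (46/113) × (34/113) × (62/113) ≈ 0.00753567
Highest score → oats.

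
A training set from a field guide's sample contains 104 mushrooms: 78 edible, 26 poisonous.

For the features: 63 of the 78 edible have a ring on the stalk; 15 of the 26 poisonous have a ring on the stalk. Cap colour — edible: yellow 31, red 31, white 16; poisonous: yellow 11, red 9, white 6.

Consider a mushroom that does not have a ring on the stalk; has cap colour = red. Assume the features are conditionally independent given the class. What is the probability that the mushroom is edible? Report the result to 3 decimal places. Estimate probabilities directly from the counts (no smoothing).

edible: (78/104) × (15/78) × (31/78) ≈ 0.0573225
poisonous: (26/104) × (11/26) × (9/26) ≈ 0.0366124
P(edible | x) = 0.0573225 / 0.0939349 ≈ 0.610

0.610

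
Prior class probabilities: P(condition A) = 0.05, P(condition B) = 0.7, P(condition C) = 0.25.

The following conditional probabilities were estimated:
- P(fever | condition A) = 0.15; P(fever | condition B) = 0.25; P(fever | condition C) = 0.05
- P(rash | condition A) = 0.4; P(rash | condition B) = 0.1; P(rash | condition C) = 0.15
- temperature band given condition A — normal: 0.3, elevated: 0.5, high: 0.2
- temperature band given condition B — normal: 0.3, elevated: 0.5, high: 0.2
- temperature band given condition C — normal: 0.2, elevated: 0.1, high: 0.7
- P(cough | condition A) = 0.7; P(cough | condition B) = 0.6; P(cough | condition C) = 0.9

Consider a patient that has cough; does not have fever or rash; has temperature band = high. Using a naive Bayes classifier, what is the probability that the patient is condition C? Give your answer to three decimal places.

0.678

condition A: 0.05 × (1−0.15) × (1−0.4) × 0.2 × 0.7 = 0.00357
condition B: 0.7 × (1−0.25) × (1−0.1) × 0.2 × 0.6 = 0.0567
condition C: 0.25 × (1−0.05) × (1−0.15) × 0.7 × 0.9 = 0.12718125
P(condition C | x) = 0.12718125 / 0.18745125 ≈ 0.678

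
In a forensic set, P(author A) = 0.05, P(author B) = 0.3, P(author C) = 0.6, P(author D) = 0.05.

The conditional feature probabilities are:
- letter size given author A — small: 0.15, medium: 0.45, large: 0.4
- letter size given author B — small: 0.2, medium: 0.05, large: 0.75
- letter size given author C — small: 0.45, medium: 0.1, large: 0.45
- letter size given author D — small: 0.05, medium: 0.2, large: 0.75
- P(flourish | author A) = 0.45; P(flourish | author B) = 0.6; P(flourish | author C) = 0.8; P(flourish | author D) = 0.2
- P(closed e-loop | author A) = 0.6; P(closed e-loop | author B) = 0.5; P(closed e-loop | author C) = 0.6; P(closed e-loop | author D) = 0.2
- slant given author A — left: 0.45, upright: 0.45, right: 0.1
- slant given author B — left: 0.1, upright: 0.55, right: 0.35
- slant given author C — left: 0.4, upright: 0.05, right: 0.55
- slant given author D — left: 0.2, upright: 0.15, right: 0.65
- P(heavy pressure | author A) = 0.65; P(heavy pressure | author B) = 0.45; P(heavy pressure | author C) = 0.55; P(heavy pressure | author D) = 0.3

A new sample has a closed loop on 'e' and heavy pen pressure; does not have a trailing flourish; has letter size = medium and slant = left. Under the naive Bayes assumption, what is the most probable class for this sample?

author A

author A: 0.05 × 0.45 × (1−0.45) × 0.6 × 0.45 × 0.65 = 0.0021718125
author B: 0.3 × 0.05 × (1−0.6) × 0.5 × 0.1 × 0.45 = 0.000135
author C: 0.6 × 0.1 × (1−0.8) × 0.6 × 0.4 × 0.55 = 0.001584
author D: 0.05 × 0.2 × (1−0.2) × 0.2 × 0.2 × 0.3 = 0.000096
Highest score → author A.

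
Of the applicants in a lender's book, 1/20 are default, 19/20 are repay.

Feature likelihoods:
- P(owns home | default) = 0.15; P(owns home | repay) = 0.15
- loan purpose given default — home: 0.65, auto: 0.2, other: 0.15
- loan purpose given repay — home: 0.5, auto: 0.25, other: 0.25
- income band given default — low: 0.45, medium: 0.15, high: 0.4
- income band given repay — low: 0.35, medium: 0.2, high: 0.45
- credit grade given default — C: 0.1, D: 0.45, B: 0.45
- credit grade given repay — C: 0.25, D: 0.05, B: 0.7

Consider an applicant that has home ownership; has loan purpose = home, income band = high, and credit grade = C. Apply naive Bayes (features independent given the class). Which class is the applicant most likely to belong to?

default: 0.05 × 0.15 × 0.65 × 0.4 × 0.1 = 0.000195
repay: 0.95 × 0.15 × 0.5 × 0.45 × 0.25 = 0.008015625
Highest score → repay.

repay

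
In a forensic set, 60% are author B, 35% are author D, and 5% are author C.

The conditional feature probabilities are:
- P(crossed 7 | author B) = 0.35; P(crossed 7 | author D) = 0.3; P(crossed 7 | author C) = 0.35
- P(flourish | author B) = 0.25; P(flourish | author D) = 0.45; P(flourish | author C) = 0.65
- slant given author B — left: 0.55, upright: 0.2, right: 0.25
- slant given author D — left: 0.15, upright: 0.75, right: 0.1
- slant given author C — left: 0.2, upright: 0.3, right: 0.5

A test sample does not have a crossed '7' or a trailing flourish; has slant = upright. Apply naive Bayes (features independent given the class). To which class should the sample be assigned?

author D

author B: 0.6 × (1−0.35) × (1−0.25) × 0.2 = 0.0585
author D: 0.35 × (1−0.3) × (1−0.45) × 0.75 = 0.1010625
author C: 0.05 × (1−0.35) × (1−0.65) × 0.3 = 0.0034125
Highest score → author D.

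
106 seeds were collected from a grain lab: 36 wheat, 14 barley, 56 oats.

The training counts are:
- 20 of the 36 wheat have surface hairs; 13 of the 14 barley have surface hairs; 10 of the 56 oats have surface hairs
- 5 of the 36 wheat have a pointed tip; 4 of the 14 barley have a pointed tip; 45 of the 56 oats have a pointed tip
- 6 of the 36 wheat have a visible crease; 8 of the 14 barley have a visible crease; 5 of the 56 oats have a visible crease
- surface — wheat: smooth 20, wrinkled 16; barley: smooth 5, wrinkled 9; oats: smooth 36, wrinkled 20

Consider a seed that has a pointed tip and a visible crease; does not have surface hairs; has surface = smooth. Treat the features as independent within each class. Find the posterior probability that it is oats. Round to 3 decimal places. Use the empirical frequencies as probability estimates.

0.889

wheat: (36/106) × (16/36) × (5/36) × (6/36) × (20/36) ≈ 0.00194114
barley: (14/106) × (1/14) × (4/14) × (8/14) × (5/14) ≈ 0.000550085
oats: (56/106) × (46/56) × (45/56) × (5/56) × (36/56) ≈ 0.0200158
P(oats | x) = 0.0200158 / 0.022507025 ≈ 0.889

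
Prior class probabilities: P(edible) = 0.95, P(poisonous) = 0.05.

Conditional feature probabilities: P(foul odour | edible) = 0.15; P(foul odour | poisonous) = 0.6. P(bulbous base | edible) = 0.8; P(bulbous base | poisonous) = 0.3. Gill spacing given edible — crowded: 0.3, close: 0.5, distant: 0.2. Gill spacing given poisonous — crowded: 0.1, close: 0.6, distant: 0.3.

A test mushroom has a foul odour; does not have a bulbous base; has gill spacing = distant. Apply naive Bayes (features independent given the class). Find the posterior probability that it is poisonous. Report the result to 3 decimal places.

edible: 0.95 × 0.15 × (1−0.8) × 0.2 = 0.0057
poisonous: 0.05 × 0.6 × (1−0.3) × 0.3 = 0.0063
P(poisonous | x) = 0.0063 / 0.012 ≈ 0.525

0.525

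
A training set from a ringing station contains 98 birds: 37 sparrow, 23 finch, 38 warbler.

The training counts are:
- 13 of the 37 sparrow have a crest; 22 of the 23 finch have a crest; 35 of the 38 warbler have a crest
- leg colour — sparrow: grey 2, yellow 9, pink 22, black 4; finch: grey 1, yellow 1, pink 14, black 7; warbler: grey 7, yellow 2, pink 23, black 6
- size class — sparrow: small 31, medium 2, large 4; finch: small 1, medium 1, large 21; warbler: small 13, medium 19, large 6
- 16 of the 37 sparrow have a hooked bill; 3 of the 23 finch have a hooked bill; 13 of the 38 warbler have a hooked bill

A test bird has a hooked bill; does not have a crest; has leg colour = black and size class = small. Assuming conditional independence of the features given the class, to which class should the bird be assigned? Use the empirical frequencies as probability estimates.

sparrow: (37/98) × (24/37) × (4/37) × (31/37) × (16/37) ≈ 0.00959228
finch: (23/98) × (1/23) × (7/23) × (1/23) × (3/23) ≈ 0.000017612
warbler: (38/98) × (3/38) × (6/38) × (13/38) × (13/38) ≈ 0.000565695
Highest score → sparrow.

sparrow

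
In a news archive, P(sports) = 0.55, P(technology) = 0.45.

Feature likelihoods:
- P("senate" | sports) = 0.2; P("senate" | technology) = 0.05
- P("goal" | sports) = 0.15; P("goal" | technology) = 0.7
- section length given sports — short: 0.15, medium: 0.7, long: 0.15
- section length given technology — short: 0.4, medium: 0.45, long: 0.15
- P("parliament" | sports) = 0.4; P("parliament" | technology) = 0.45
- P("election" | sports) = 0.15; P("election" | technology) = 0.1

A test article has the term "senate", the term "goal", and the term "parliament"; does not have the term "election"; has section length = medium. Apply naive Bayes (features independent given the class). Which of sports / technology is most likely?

sports: 0.55 × 0.2 × 0.15 × 0.7 × 0.4 × (1−0.15) = 0.003927
technology: 0.45 × 0.05 × 0.7 × 0.45 × 0.45 × (1−0.1) = 0.0028704375
Highest score → sports.

sports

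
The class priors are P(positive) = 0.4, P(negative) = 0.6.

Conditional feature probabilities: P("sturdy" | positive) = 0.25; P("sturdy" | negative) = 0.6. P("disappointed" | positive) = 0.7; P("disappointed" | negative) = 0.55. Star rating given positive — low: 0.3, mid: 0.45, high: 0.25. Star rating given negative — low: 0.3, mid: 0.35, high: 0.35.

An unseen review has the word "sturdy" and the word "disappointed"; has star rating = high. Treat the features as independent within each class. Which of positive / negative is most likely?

negative

positive: 0.4 × 0.25 × 0.7 × 0.25 = 0.0175
negative: 0.6 × 0.6 × 0.55 × 0.35 = 0.0693
Highest score → negative.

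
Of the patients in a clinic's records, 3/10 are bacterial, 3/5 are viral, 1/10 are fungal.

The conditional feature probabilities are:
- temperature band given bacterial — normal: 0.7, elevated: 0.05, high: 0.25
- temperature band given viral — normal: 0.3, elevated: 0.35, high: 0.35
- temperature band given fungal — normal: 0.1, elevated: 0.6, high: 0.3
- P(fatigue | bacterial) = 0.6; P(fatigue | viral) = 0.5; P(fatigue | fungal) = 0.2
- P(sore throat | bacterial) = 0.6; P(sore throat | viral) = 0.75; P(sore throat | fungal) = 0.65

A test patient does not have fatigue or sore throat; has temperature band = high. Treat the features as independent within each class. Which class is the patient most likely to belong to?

bacterial: 0.3 × 0.25 × (1−0.6) × (1−0.6) = 0.012
viral: 0.6 × 0.35 × (1−0.5) × (1−0.75) = 0.02625
fungal: 0.1 × 0.3 × (1−0.2) × (1−0.65) = 0.0084
Highest score → viral.

viral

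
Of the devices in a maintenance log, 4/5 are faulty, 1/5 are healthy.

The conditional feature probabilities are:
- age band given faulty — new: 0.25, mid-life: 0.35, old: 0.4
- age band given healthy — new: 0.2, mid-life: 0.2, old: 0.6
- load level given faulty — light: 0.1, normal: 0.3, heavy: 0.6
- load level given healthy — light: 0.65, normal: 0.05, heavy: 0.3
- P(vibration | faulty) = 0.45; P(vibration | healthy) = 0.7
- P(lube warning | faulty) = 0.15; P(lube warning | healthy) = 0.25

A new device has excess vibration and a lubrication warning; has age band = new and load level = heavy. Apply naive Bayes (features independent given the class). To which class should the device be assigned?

faulty: 0.8 × 0.25 × 0.6 × 0.45 × 0.15 = 0.0081
healthy: 0.2 × 0.2 × 0.3 × 0.7 × 0.25 = 0.0021
Highest score → faulty.

faulty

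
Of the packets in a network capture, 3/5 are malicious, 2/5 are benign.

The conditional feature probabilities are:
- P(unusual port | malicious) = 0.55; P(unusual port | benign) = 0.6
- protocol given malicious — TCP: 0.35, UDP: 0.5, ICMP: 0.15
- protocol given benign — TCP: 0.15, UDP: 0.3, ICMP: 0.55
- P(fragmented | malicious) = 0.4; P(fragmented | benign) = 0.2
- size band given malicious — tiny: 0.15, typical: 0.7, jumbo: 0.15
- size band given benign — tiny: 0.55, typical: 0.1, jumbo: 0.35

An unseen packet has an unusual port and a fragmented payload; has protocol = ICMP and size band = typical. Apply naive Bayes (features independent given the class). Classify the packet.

malicious

malicious: 0.6 × 0.55 × 0.15 × 0.4 × 0.7 = 0.01386
benign: 0.4 × 0.6 × 0.55 × 0.2 × 0.1 = 0.00264
Highest score → malicious.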